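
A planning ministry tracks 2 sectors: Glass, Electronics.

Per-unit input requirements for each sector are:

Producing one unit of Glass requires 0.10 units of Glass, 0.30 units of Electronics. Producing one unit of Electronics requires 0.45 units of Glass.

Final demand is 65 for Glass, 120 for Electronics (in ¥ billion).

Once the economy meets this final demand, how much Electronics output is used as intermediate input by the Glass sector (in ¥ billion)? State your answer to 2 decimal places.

I − A =
  [   0.90    -0.45]
  [  -0.30     1.00]
det(I−A) = (0.90)(1.00) − (-0.45)(-0.30) = 0.7650
adj(I−A) = [[1.00, 0.45], [0.30, 0.90]]
(I − A)⁻¹ = adj(I−A) / det(I−A) ≈
  [   1.3072     0.5882]
  [   0.3922     1.1765]
First solve x = (I − A)⁻¹ d = adj(I−A)·d / det(I−A); in particular x_G = (1.00·65 + 0.45·120) / 0.7650 = 119.00 / 0.7650 ≈ 155.5556.
Intermediate flow from E to G: z_EG = a_EG · x_G = 0.30 × 119.00 / 0.7650 = 35.70 / 0.7650 ≈ 46.67.

z_EG = 46.67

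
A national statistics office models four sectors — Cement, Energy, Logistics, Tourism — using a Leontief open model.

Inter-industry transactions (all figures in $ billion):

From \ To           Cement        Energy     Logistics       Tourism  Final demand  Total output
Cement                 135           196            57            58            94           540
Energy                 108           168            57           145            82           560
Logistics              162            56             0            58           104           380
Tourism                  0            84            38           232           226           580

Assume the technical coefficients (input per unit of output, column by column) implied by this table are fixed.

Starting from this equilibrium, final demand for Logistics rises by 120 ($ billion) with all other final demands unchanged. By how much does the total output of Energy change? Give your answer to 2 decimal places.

Δx_E = 66.23

Technical coefficients a_ij = z_ij / X_j:
  a_CC = 135/540 = 0.25, a_EC = 108/540 = 0.20, a_LC = 162/540 = 0.30, a_TC = 0/540 = 0.00
  a_CE = 196/560 = 0.35, a_EE = 168/560 = 0.30, a_LE = 56/560 = 0.10, a_TE = 84/560 = 0.15
  a_CL = 57/380 = 0.15, a_EL = 57/380 = 0.15, a_LL = 0/380 = 0.00, a_TL = 38/380 = 0.10
  a_CT = 58/580 = 0.10, a_ET = 145/580 = 0.25, a_LT = 58/580 = 0.10, a_TT = 232/580 = 0.40
I − A =
  [   0.75    -0.35    -0.15    -0.10]
  [  -0.20     0.70    -0.15    -0.25]
  [  -0.30    -0.10     1.00    -0.10]
  [   0.00    -0.15    -0.10     0.60]
Compute the cofactors C_ij = (−1)^(i+j)·(3×3 minor ij) of I−A; the adjugate is their transpose:
adj(I−A) = Cᵀ =
  [ 0.361750   0.233750   0.106875   0.175500]
  [ 0.152500   0.412500   0.106250   0.215000]
  [ 0.129750   0.123750   0.241875   0.113500]
  [ 0.059750   0.123750   0.066875   0.393500]
det(I−A) = Σ_j (I−A)_1j·C_1j = (0.75)(0.361750) + (-0.35)(0.152500) + (-0.15)(0.129750) + (-0.10)(0.059750) = 0.1925
(I − A)⁻¹ = adj(I−A) / det(I−A) ≈
  [   1.8792     1.2143     0.5552     0.9117]
  [   0.7922     2.1429     0.5519     1.1169]
  [   0.6740     0.6429     1.2565     0.5896]
  [   0.3104     0.6429     0.3474     2.0442]
Δx = (I − A)⁻¹ Δd with Δd having +120 in the Logistics component and 0 elsewhere.
So Δx_E = L_EL · (+120), where L_EL = adj(I−A)_EL / det(I−A) = 0.106250 / 0.1925.
Δx_E = 0.106250 × (+120) / 0.1925 = 12.75 / 0.1925 ≈ 66.23.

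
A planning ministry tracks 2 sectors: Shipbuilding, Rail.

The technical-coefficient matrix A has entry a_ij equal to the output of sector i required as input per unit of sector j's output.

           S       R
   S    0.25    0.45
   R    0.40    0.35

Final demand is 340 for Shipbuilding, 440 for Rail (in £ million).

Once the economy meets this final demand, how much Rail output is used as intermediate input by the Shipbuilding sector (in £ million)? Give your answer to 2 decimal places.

z_RS = 545.04

I − A =
  [   0.75    -0.45]
  [  -0.40     0.65]
det(I−A) = (0.75)(0.65) − (-0.45)(-0.40) = 0.3075
adj(I−A) = [[0.65, 0.45], [0.40, 0.75]]
(I − A)⁻¹ = adj(I−A) / det(I−A) ≈
  [   2.1138     1.4634]
  [   1.3008     2.4390]
First solve x = (I − A)⁻¹ d = adj(I−A)·d / det(I−A); in particular x_S = (0.65·340 + 0.45·440) / 0.3075 = 419.00 / 0.3075 ≈ 1362.6016.
Intermediate flow from R to S: z_RS = a_RS · x_S = 0.40 × 419.00 / 0.3075 = 167.60 / 0.3075 ≈ 545.04.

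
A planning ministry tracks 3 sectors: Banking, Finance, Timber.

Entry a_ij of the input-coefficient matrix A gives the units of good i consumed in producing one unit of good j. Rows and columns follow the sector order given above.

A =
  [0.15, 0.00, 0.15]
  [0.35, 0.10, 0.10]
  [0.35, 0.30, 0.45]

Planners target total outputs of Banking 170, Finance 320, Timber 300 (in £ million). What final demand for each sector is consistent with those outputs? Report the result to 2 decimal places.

d_1 = 99.50, d_2 = 198.50, d_3 = 9.50

I − A =
  [   0.85     0.00    -0.15]
  [  -0.35     0.90    -0.10]
  [  -0.35    -0.30     0.55]
d = (I − A) x:
  d_1 = (+0.85)·170 + (+0.00)·320 + (-0.15)·300 = 99.50
  d_2 = (-0.35)·170 + (+0.90)·320 + (-0.10)·300 = 198.50
  d_3 = (-0.35)·170 + (-0.30)·320 + (+0.55)·300 = 9.50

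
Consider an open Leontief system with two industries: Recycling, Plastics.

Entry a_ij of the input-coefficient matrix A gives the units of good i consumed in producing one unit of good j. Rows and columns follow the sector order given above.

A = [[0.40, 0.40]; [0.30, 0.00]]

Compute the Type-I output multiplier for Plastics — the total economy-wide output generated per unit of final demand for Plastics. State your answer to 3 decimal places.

I − A =
  [   0.60    -0.40]
  [  -0.30     1.00]
det(I−A) = (0.60)(1.00) − (-0.40)(-0.30) = 0.4800
adj(I−A) = [[1.00, 0.40], [0.30, 0.60]]
(I − A)⁻¹ = adj(I−A) / det(I−A) ≈
  [   2.0833     0.8333]
  [   0.6250     1.2500]
The output multiplier for sector j is the column-j sum of the Leontief inverse (I − A)⁻¹ = adj(I−A) / det(I−A).
Column P of adj(I−A): (0.40, 0.60); det(I−A) = 0.4800.
m_P = (0.40 + 0.60) / 0.4800 = 1.00 / 0.4800 ≈ 2.083.

m_P = 2.083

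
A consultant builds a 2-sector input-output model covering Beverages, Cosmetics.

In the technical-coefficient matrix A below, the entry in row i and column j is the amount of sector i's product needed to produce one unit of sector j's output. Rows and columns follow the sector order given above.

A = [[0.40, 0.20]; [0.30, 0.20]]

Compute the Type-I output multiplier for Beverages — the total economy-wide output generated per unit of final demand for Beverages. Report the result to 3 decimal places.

m_1 = 2.619

I − A =
  [   0.60    -0.20]
  [  -0.30     0.80]
det(I−A) = (0.60)(0.80) − (-0.20)(-0.30) = 0.4200
adj(I−A) = [[0.80, 0.20], [0.30, 0.60]]
(I − A)⁻¹ = adj(I−A) / det(I−A) ≈
  [   1.9048     0.4762]
  [   0.7143     1.4286]
The output multiplier for sector j is the column-j sum of the Leontief inverse (I − A)⁻¹ = adj(I−A) / det(I−A).
Column 1 of adj(I−A): (0.80, 0.30); det(I−A) = 0.4200.
m_1 = (0.80 + 0.30) / 0.4200 = 1.10 / 0.4200 ≈ 2.619.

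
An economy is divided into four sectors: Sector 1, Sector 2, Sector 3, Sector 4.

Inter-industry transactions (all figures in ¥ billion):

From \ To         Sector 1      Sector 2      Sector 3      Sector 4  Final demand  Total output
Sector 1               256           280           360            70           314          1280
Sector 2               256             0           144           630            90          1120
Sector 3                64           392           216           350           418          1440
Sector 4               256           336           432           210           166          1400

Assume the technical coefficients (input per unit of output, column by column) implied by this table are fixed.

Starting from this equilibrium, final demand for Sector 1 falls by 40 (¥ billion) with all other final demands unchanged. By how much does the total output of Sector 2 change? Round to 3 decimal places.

Δx_2 = -36.605

Technical coefficients a_ij = z_ij / X_j:
  a_11 = 256/1280 = 0.20, a_21 = 256/1280 = 0.20, a_31 = 64/1280 = 0.05, a_41 = 256/1280 = 0.20
  a_12 = 280/1120 = 0.25, a_22 = 0/1120 = 0.00, a_32 = 392/1120 = 0.35, a_42 = 336/1120 = 0.30
  a_13 = 360/1440 = 0.25, a_23 = 144/1440 = 0.10, a_33 = 216/1440 = 0.15, a_43 = 432/1440 = 0.30
  a_14 = 70/1400 = 0.05, a_24 = 630/1400 = 0.45, a_34 = 350/1400 = 0.25, a_44 = 210/1400 = 0.15
I − A =
  [   0.80    -0.25    -0.25    -0.05]
  [  -0.20     1.00    -0.10    -0.45]
  [  -0.05    -0.35     0.85    -0.25]
  [  -0.20    -0.30    -0.30     0.85]
Compute the cofactors C_ij = (−1)^(i+j)·(3×3 minor ij) of I−A; the adjugate is their transpose:
adj(I−A) = Cᵀ =
  [ 0.448250   0.273000   0.250250   0.244500]
  [ 0.222000   0.485625   0.243000   0.341625]
  [ 0.191750   0.318375   0.494000   0.325125]
  [ 0.251500   0.348000   0.319000   0.578250]
det(I−A) = Σ_j (I−A)_1j·C_1j = (0.80)(0.448250) + (-0.25)(0.222000) + (-0.25)(0.191750) + (-0.05)(0.251500) = 0.2425875
(I − A)⁻¹ = adj(I−A) / det(I−A) ≈
  [   1.8478     1.1254     1.0316     1.0079]
  [   0.9151     2.0019     1.0017     1.4083]
  [   0.7904     1.3124     2.0364     1.3402]
  [   1.0367     1.4345     1.3150     2.3837]
Δx = (I − A)⁻¹ Δd with Δd having -40 in the Sector 1 component and 0 elsewhere.
So Δx_2 = L_21 · (-40), where L_21 = adj(I−A)_21 / det(I−A) = 0.222000 / 0.2425875.
Δx_2 = 0.222000 × (-40) / 0.2425875 = -8.88 / 0.2425875 ≈ -36.605.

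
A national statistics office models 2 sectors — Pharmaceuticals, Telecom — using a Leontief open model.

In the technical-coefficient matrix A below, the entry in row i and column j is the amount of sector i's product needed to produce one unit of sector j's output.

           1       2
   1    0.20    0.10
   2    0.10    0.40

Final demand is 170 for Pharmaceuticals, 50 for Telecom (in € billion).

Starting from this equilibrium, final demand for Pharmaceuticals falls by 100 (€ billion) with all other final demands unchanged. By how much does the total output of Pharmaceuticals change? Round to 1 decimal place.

Δx_1 = -127.7

I − A =
  [   0.80    -0.10]
  [  -0.10     0.60]
det(I−A) = (0.80)(0.60) − (-0.10)(-0.10) = 0.4700
adj(I−A) = [[0.60, 0.10], [0.10, 0.80]]
(I − A)⁻¹ = adj(I−A) / det(I−A) ≈
  [   1.2766     0.2128]
  [   0.2128     1.7021]
Δx = (I − A)⁻¹ Δd with Δd having -100 in the Pharmaceuticals component and 0 elsewhere.
So Δx_1 = L_11 · (-100), where L_11 = adj(I−A)_11 / det(I−A) = 0.60 / 0.4700.
Δx_1 = 0.60 × (-100) / 0.4700 = -60.00 / 0.4700 ≈ -127.7.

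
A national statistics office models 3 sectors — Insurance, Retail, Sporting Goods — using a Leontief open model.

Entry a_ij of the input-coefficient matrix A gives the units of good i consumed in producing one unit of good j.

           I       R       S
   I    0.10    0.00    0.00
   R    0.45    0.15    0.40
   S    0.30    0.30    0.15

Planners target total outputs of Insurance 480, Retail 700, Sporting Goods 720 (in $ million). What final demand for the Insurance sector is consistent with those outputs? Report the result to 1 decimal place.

d_I = 432.0

I − A =
  [   0.90     0.00     0.00]
  [  -0.45     0.85    -0.40]
  [  -0.30    -0.30     0.85]
d = (I − A) x:
  d_I = (+0.90)·480 + (+0.00)·700 + (+0.00)·720 = 432.0
  d_R = (-0.45)·480 + (+0.85)·700 + (-0.40)·720 = 91.0
  d_S = (-0.30)·480 + (-0.30)·700 + (+0.85)·720 = 258.0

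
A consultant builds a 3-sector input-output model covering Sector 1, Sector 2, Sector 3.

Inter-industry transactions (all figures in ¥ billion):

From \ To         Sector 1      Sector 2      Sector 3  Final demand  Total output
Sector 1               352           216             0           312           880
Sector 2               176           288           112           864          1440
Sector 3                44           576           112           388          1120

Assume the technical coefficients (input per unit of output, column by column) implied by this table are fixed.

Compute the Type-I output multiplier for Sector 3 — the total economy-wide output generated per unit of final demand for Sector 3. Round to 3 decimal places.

Technical coefficients a_ij = z_ij / X_j:
  a_11 = 352/880 = 0.40, a_21 = 176/880 = 0.20, a_31 = 44/880 = 0.05
  a_12 = 216/1440 = 0.15, a_22 = 288/1440 = 0.20, a_32 = 576/1440 = 0.40
  a_13 = 0/1120 = 0.00, a_23 = 112/1120 = 0.10, a_33 = 112/1120 = 0.10
I − A =
  [   0.60    -0.15     0.00]
  [  -0.20     0.80    -0.10]
  [  -0.05    -0.40     0.90]
Cofactors of I−A, C_ij = (−1)^(i+j)·(minor ij) (rows/columns in the sector order above):
  C_11 = (0.80)(0.90) − (-0.10)(-0.40) = 0.6800
  C_12 = −[(-0.20)(0.90) − (-0.10)(-0.05)] = 0.1850
  C_13 = (-0.20)(-0.40) − (0.80)(-0.05) = 0.1200
  C_21 = −[(-0.15)(0.90) − (0.00)(-0.40)] = 0.1350
  C_22 = (0.60)(0.90) − (0.00)(-0.05) = 0.5400
  C_23 = −[(0.60)(-0.40) − (-0.15)(-0.05)] = 0.2475
  C_31 = (-0.15)(-0.10) − (0.00)(0.80) = 0.0150
  C_32 = −[(0.60)(-0.10) − (0.00)(-0.20)] = 0.0600
  C_33 = (0.60)(0.80) − (-0.15)(-0.20) = 0.4500
det(I−A) = Σ_j (I−A)_1j·C_1j = (0.60)(0.6800) + (-0.15)(0.1850) + (0.00)(0.1200) = 0.38025
adj(I−A) = Cᵀ =
  [ 0.6800   0.1350   0.0150]
  [ 0.1850   0.5400   0.0600]
  [ 0.1200   0.2475   0.4500]
(I − A)⁻¹ = adj(I−A) / det(I−A) ≈
  [   1.7883     0.3550     0.0394]
  [   0.4865     1.4201     0.1578]
  [   0.3156     0.6509     1.1834]
The output multiplier for sector j is the column-j sum of the Leontief inverse (I − A)⁻¹ = adj(I−A) / det(I−A).
Column 3 of adj(I−A): (0.0150, 0.0600, 0.4500); det(I−A) = 0.38025.
m_3 = (0.0150 + 0.0600 + 0.4500) / 0.38025 = 0.525 / 0.38025 ≈ 1.381.

m_3 = 1.381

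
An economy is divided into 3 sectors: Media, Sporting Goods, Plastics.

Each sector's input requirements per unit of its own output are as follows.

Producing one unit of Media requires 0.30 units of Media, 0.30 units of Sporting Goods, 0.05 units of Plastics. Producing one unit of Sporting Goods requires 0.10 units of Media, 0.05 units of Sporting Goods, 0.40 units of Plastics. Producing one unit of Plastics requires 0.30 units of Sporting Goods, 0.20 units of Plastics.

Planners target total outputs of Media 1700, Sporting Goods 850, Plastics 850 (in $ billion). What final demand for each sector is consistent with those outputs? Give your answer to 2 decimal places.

d_M = 1105.00, d_S = 42.50, d_P = 255.00

I − A =
  [   0.70    -0.10     0.00]
  [  -0.30     0.95    -0.30]
  [  -0.05    -0.40     0.80]
d = (I − A) x:
  d_M = (+0.70)·1700 + (-0.10)·850 + (+0.00)·850 = 1105.00
  d_S = (-0.30)·1700 + (+0.95)·850 + (-0.30)·850 = 42.50
  d_P = (-0.05)·1700 + (-0.40)·850 + (+0.80)·850 = 255.00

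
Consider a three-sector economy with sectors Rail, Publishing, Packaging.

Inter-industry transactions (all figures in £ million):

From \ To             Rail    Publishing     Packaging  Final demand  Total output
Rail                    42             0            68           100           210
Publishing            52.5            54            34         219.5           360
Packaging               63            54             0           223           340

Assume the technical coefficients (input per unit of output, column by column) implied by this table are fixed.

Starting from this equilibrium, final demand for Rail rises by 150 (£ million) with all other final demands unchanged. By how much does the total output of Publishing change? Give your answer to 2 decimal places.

Δx_2 = 68.91

Technical coefficients a_ij = z_ij / X_j:
  a_11 = 42/210 = 0.20, a_21 = 52.5/210 = 0.25, a_31 = 63/210 = 0.30
  a_12 = 0/360 = 0.00, a_22 = 54/360 = 0.15, a_32 = 54/360 = 0.15
  a_13 = 68/340 = 0.20, a_23 = 34/340 = 0.10, a_33 = 0/340 = 0.00
I − A =
  [   0.80     0.00    -0.20]
  [  -0.25     0.85    -0.10]
  [  -0.30    -0.15     1.00]
Cofactors of I−A, C_ij = (−1)^(i+j)·(minor ij) (rows/columns in the sector order above):
  C_11 = (0.85)(1.00) − (-0.10)(-0.15) = 0.8350
  C_12 = −[(-0.25)(1.00) − (-0.10)(-0.30)] = 0.2800
  C_13 = (-0.25)(-0.15) − (0.85)(-0.30) = 0.2925
  C_21 = −[(0.00)(1.00) − (-0.20)(-0.15)] = 0.0300
  C_22 = (0.80)(1.00) − (-0.20)(-0.30) = 0.7400
  C_23 = −[(0.80)(-0.15) − (0.00)(-0.30)] = 0.1200
  C_31 = (0.00)(-0.10) − (-0.20)(0.85) = 0.1700
  C_32 = −[(0.80)(-0.10) − (-0.20)(-0.25)] = 0.1300
  C_33 = (0.80)(0.85) − (0.00)(-0.25) = 0.6800
det(I−A) = Σ_j (I−A)_1j·C_1j = (0.80)(0.8350) + (0.00)(0.2800) + (-0.20)(0.2925) = 0.6095
adj(I−A) = Cᵀ =
  [ 0.8350   0.0300   0.1700]
  [ 0.2800   0.7400   0.1300]
  [ 0.2925   0.1200   0.6800]
(I − A)⁻¹ = adj(I−A) / det(I−A) ≈
  [   1.3700     0.0492     0.2789]
  [   0.4594     1.2141     0.2133]
  [   0.4799     0.1969     1.1157]
Δx = (I − A)⁻¹ Δd with Δd having +150 in the Rail component and 0 elsewhere.
So Δx_2 = L_21 · (+150), where L_21 = adj(I−A)_21 / det(I−A) = 0.2800 / 0.6095.
Δx_2 = 0.2800 × (+150) / 0.6095 = 42.00 / 0.6095 ≈ 68.91.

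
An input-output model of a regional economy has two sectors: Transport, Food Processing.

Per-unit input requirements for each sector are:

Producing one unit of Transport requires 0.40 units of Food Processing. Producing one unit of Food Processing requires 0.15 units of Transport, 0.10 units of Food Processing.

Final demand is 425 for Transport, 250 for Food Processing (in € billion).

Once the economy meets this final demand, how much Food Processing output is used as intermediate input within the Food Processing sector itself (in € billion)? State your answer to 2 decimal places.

I − A =
  [   1.00    -0.15]
  [  -0.40     0.90]
det(I−A) = (1.00)(0.90) − (-0.15)(-0.40) = 0.8400
adj(I−A) = [[0.90, 0.15], [0.40, 1.00]]
(I − A)⁻¹ = adj(I−A) / det(I−A) ≈
  [   1.0714     0.1786]
  [   0.4762     1.1905]
First solve x = (I − A)⁻¹ d = adj(I−A)·d / det(I−A); in particular x_F = (0.40·425 + 1.00·250) / 0.8400 = 420.00 / 0.8400 = 500.0000.
Intermediate flow from F to F: z_FF = a_FF · x_F = 0.10 × 420.00 / 0.8400 = 42.00 / 0.8400 = 50.00.

z_FF = 50.00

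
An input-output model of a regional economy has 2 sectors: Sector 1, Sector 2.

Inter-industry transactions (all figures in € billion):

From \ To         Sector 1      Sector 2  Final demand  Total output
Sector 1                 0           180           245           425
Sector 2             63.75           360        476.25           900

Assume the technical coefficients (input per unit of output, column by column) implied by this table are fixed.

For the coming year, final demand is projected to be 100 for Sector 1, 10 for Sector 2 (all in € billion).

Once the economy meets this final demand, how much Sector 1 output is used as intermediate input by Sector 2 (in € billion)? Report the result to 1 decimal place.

z_12 = 8.8

Technical coefficients a_ij = z_ij / X_j:
  a_11 = 0/425 = 0.00, a_21 = 63.75/425 = 0.15
  a_12 = 180/900 = 0.20, a_22 = 360/900 = 0.40
I − A =
  [   1.00    -0.20]
  [  -0.15     0.60]
det(I−A) = (1.00)(0.60) − (-0.20)(-0.15) = 0.5700
adj(I−A) = [[0.60, 0.20], [0.15, 1.00]]
(I − A)⁻¹ = adj(I−A) / det(I−A) ≈
  [   1.0526     0.3509]
  [   0.2632     1.7544]
First solve x = (I − A)⁻¹ d = adj(I−A)·d / det(I−A); in particular x_2 = (0.15·100 + 1.00·10) / 0.5700 = 25.00 / 0.5700 ≈ 43.860.
Intermediate flow from 1 to 2: z_12 = a_12 · x_2 = 0.20 × 25.00 / 0.5700 = 5.00 / 0.5700 ≈ 8.8.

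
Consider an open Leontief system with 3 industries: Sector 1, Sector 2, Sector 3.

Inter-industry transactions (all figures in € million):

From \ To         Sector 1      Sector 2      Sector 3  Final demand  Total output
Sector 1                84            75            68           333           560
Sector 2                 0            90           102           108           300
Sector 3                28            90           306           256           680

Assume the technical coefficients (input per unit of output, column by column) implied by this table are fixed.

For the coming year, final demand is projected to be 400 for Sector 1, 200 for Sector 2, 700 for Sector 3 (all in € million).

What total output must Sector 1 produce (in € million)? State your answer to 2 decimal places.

x_1 = 862.94

Technical coefficients a_ij = z_ij / X_j:
  a_11 = 84/560 = 0.15, a_21 = 0/560 = 0.00, a_31 = 28/560 = 0.05
  a_12 = 75/300 = 0.25, a_22 = 90/300 = 0.30, a_32 = 90/300 = 0.30
  a_13 = 68/680 = 0.10, a_23 = 102/680 = 0.15, a_33 = 306/680 = 0.45
I − A =
  [   0.85    -0.25    -0.10]
  [   0.00     0.70    -0.15]
  [  -0.05    -0.30     0.55]
Cofactors of I−A, C_ij = (−1)^(i+j)·(minor ij) (rows/columns in the sector order above):
  C_11 = (0.70)(0.55) − (-0.15)(-0.30) = 0.3400
  C_12 = −[(0.00)(0.55) − (-0.15)(-0.05)] = 0.0075
  C_13 = (0.00)(-0.30) − (0.70)(-0.05) = 0.0350
  C_21 = −[(-0.25)(0.55) − (-0.10)(-0.30)] = 0.1675
  C_22 = (0.85)(0.55) − (-0.10)(-0.05) = 0.4625
  C_23 = −[(0.85)(-0.30) − (-0.25)(-0.05)] = 0.2675
  C_31 = (-0.25)(-0.15) − (-0.10)(0.70) = 0.1075
  C_32 = −[(0.85)(-0.15) − (-0.10)(0.00)] = 0.1275
  C_33 = (0.85)(0.70) − (-0.25)(0.00) = 0.5950
det(I−A) = Σ_j (I−A)_1j·C_1j = (0.85)(0.3400) + (-0.25)(0.0075) + (-0.10)(0.0350) = 0.283625
adj(I−A) = Cᵀ =
  [ 0.3400   0.1675   0.1075]
  [ 0.0075   0.4625   0.1275]
  [ 0.0350   0.2675   0.5950]
(I − A)⁻¹ = adj(I−A) / det(I−A) ≈
  [   1.1988     0.5906     0.3790]
  [   0.0264     1.6307     0.4495]
  [   0.1234     0.9431     2.0978]
x = (I − A)⁻¹ d = adj(I−A)·d / det(I−A), with det(I−A) = 0.283625:
  x_1 = (0.3400·400 + 0.1675·200 + 0.1075·700) / 0.283625 = 244.75 / 0.283625 ≈ 862.94
  x_2 = (0.0075·400 + 0.4625·200 + 0.1275·700) / 0.283625 = 184.75 / 0.283625 ≈ 651.39
  x_3 = (0.0350·400 + 0.2675·200 + 0.5950·700) / 0.283625 = 484.00 / 0.283625 ≈ 1706.48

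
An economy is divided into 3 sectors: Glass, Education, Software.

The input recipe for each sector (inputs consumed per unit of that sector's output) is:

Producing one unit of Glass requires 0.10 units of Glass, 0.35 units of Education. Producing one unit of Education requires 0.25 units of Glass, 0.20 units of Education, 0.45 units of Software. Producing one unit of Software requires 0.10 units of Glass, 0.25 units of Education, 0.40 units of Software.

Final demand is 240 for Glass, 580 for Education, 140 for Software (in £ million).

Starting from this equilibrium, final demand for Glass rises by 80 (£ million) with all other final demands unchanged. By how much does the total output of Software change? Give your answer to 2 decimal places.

I − A =
  [   0.90    -0.25    -0.10]
  [  -0.35     0.80    -0.25]
  [   0.00    -0.45     0.60]
Cofactors of I−A, C_ij = (−1)^(i+j)·(minor ij) (rows/columns in the sector order above):
  C_11 = (0.80)(0.60) − (-0.25)(-0.45) = 0.3675
  C_12 = −[(-0.35)(0.60) − (-0.25)(0.00)] = 0.2100
  C_13 = (-0.35)(-0.45) − (0.80)(0.00) = 0.1575
  C_21 = −[(-0.25)(0.60) − (-0.10)(-0.45)] = 0.1950
  C_22 = (0.90)(0.60) − (-0.10)(0.00) = 0.5400
  C_23 = −[(0.90)(-0.45) − (-0.25)(0.00)] = 0.4050
  C_31 = (-0.25)(-0.25) − (-0.10)(0.80) = 0.1425
  C_32 = −[(0.90)(-0.25) − (-0.10)(-0.35)] = 0.2600
  C_33 = (0.90)(0.80) − (-0.25)(-0.35) = 0.6325
det(I−A) = Σ_j (I−A)_1j·C_1j = (0.90)(0.3675) + (-0.25)(0.2100) + (-0.10)(0.1575) = 0.2625
adj(I−A) = Cᵀ =
  [ 0.3675   0.1950   0.1425]
  [ 0.2100   0.5400   0.2600]
  [ 0.1575   0.4050   0.6325]
(I − A)⁻¹ = adj(I−A) / det(I−A) ≈
  [   1.4000     0.7429     0.5429]
  [   0.8000     2.0571     0.9905]
  [   0.6000     1.5429     2.4095]
Δx = (I − A)⁻¹ Δd with Δd having +80 in the Glass component and 0 elsewhere.
So Δx_S = L_SG · (+80), where L_SG = adj(I−A)_SG / det(I−A) = 0.1575 / 0.2625.
Δx_S = 0.1575 × (+80) / 0.2625 = 12.60 / 0.2625 = 48.00.

Δx_S = 48.00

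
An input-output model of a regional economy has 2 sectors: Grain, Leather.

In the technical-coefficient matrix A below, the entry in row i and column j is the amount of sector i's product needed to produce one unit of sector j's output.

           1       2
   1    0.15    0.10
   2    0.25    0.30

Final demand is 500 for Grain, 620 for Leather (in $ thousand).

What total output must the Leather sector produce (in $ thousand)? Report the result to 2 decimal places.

x_2 = 1143.86

I − A =
  [   0.85    -0.10]
  [  -0.25     0.70]
det(I−A) = (0.85)(0.70) − (-0.10)(-0.25) = 0.5700
adj(I−A) = [[0.70, 0.10], [0.25, 0.85]]
(I − A)⁻¹ = adj(I−A) / det(I−A) ≈
  [   1.2281     0.1754]
  [   0.4386     1.4912]
x = (I − A)⁻¹ d = adj(I−A)·d / det(I−A), with det(I−A) = 0.5700:
  x_1 = (0.70·500 + 0.10·620) / 0.5700 = 412.00 / 0.5700 ≈ 722.81
  x_2 = (0.25·500 + 0.85·620) / 0.5700 = 652.00 / 0.5700 ≈ 1143.86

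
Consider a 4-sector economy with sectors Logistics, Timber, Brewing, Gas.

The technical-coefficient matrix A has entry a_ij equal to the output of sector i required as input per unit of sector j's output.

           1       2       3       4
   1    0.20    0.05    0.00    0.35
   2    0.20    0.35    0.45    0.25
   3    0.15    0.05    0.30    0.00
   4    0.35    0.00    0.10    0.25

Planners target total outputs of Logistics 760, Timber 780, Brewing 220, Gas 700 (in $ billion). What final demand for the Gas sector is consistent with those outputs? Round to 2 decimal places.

d_4 = 237.00

I − A =
  [   0.80    -0.05     0.00    -0.35]
  [  -0.20     0.65    -0.45    -0.25]
  [  -0.15    -0.05     0.70     0.00]
  [  -0.35     0.00    -0.10     0.75]
d = (I − A) x:
  d_1 = (+0.80)·760 + (-0.05)·780 + (+0.00)·220 + (-0.35)·700 = 324.00
  d_2 = (-0.20)·760 + (+0.65)·780 + (-0.45)·220 + (-0.25)·700 = 81.00
  d_3 = (-0.15)·760 + (-0.05)·780 + (+0.70)·220 + (+0.00)·700 = 1.00
  d_4 = (-0.35)·760 + (+0.00)·780 + (-0.10)·220 + (+0.75)·700 = 237.00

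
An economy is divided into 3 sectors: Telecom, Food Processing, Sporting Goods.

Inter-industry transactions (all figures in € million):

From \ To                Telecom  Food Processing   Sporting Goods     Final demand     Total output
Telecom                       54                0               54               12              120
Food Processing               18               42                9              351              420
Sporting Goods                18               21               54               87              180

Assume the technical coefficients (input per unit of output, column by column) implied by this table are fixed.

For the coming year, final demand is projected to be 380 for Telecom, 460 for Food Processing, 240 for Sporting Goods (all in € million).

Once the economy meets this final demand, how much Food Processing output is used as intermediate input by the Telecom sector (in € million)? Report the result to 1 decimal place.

Technical coefficients a_ij = z_ij / X_j:
  a_11 = 54/120 = 0.45, a_21 = 18/120 = 0.15, a_31 = 18/120 = 0.15
  a_12 = 0/420 = 0.00, a_22 = 42/420 = 0.10, a_32 = 21/420 = 0.05
  a_13 = 54/180 = 0.30, a_23 = 9/180 = 0.05, a_33 = 54/180 = 0.30
I − A =
  [   0.55     0.00    -0.30]
  [  -0.15     0.90    -0.05]
  [  -0.15    -0.05     0.70]
Cofactors of I−A, C_ij = (−1)^(i+j)·(minor ij) (rows/columns in the sector order above):
  C_11 = (0.90)(0.70) − (-0.05)(-0.05) = 0.6275
  C_12 = −[(-0.15)(0.70) − (-0.05)(-0.15)] = 0.1125
  C_13 = (-0.15)(-0.05) − (0.90)(-0.15) = 0.1425
  C_21 = −[(0.00)(0.70) − (-0.30)(-0.05)] = 0.0150
  C_22 = (0.55)(0.70) − (-0.30)(-0.15) = 0.3400
  C_23 = −[(0.55)(-0.05) − (0.00)(-0.15)] = 0.0275
  C_31 = (0.00)(-0.05) − (-0.30)(0.90) = 0.2700
  C_32 = −[(0.55)(-0.05) − (-0.30)(-0.15)] = 0.0725
  C_33 = (0.55)(0.90) − (0.00)(-0.15) = 0.4950
det(I−A) = Σ_j (I−A)_1j·C_1j = (0.55)(0.6275) + (0.00)(0.1125) + (-0.30)(0.1425) = 0.302375
adj(I−A) = Cᵀ =
  [ 0.6275   0.0150   0.2700]
  [ 0.1125   0.3400   0.0725]
  [ 0.1425   0.0275   0.4950]
(I − A)⁻¹ = adj(I−A) / det(I−A) ≈
  [   2.0752     0.0496     0.8929]
  [   0.3721     1.1244     0.2398]
  [   0.4713     0.0909     1.6370]
First solve x = (I − A)⁻¹ d = adj(I−A)·d / det(I−A); in particular x_1 = (0.6275·380 + 0.0150·460 + 0.2700·240) / 0.302375 = 310.15 / 0.302375 ≈ 1025.713.
Intermediate flow from 2 to 1: z_21 = a_21 · x_1 = 0.15 × 310.15 / 0.302375 = 46.5225 / 0.302375 ≈ 153.9.

z_21 = 153.9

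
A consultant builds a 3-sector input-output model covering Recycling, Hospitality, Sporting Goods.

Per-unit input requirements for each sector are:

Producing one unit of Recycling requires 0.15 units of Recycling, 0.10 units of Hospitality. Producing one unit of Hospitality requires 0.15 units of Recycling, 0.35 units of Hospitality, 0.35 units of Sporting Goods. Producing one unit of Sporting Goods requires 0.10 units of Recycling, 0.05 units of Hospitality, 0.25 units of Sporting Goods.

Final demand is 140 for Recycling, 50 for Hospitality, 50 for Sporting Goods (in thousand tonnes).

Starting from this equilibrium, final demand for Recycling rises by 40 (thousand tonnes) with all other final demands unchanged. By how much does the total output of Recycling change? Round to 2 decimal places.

Δx_1 = 48.86

I − A =
  [   0.85    -0.15    -0.10]
  [  -0.10     0.65    -0.05]
  [   0.00    -0.35     0.75]
Cofactors of I−A, C_ij = (−1)^(i+j)·(minor ij) (rows/columns in the sector order above):
  C_11 = (0.65)(0.75) − (-0.05)(-0.35) = 0.4700
  C_12 = −[(-0.10)(0.75) − (-0.05)(0.00)] = 0.0750
  C_13 = (-0.10)(-0.35) − (0.65)(0.00) = 0.0350
  C_21 = −[(-0.15)(0.75) − (-0.10)(-0.35)] = 0.1475
  C_22 = (0.85)(0.75) − (-0.10)(0.00) = 0.6375
  C_23 = −[(0.85)(-0.35) − (-0.15)(0.00)] = 0.2975
  C_31 = (-0.15)(-0.05) − (-0.10)(0.65) = 0.0725
  C_32 = −[(0.85)(-0.05) − (-0.10)(-0.10)] = 0.0525
  C_33 = (0.85)(0.65) − (-0.15)(-0.10) = 0.5375
det(I−A) = Σ_j (I−A)_1j·C_1j = (0.85)(0.4700) + (-0.15)(0.0750) + (-0.10)(0.0350) = 0.38475
adj(I−A) = Cᵀ =
  [ 0.4700   0.1475   0.0725]
  [ 0.0750   0.6375   0.0525]
  [ 0.0350   0.2975   0.5375]
(I − A)⁻¹ = adj(I−A) / det(I−A) ≈
  [   1.2216     0.3834     0.1884]
  [   0.1949     1.6569     0.1365]
  [   0.0910     0.7732     1.3970]
Δx = (I − A)⁻¹ Δd with Δd having +40 in the Recycling component and 0 elsewhere.
So Δx_1 = L_11 · (+40), where L_11 = adj(I−A)_11 / det(I−A) = 0.4700 / 0.38475.
Δx_1 = 0.4700 × (+40) / 0.38475 = 18.80 / 0.38475 ≈ 48.86.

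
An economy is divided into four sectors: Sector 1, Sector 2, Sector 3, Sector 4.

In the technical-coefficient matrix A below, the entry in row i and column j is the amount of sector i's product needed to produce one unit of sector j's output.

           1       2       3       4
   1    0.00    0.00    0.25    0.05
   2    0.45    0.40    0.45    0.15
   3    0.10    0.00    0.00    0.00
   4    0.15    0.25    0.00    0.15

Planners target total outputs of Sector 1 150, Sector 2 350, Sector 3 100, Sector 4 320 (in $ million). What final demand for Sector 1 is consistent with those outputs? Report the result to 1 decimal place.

I − A =
  [   1.00     0.00    -0.25    -0.05]
  [  -0.45     0.60    -0.45    -0.15]
  [  -0.10     0.00     1.00     0.00]
  [  -0.15    -0.25     0.00     0.85]
d = (I − A) x:
  d_1 = (+1.00)·150 + (+0.00)·350 + (-0.25)·100 + (-0.05)·320 = 109.0
  d_2 = (-0.45)·150 + (+0.60)·350 + (-0.45)·100 + (-0.15)·320 = 49.5
  d_3 = (-0.10)·150 + (+0.00)·350 + (+1.00)·100 + (+0.00)·320 = 85.0
  d_4 = (-0.15)·150 + (-0.25)·350 + (+0.00)·100 + (+0.85)·320 = 162.0

d_1 = 109.0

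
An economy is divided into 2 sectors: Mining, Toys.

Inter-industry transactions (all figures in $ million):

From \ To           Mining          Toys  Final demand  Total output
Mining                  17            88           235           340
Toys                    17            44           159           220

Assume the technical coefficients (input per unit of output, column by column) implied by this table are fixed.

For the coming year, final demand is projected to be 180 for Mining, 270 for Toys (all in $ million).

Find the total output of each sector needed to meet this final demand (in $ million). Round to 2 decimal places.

x_1 = 340.54, x_2 = 358.78

Technical coefficients a_ij = z_ij / X_j:
  a_11 = 17/340 = 0.05, a_21 = 17/340 = 0.05
  a_12 = 88/220 = 0.40, a_22 = 44/220 = 0.20
I − A =
  [   0.95    -0.40]
  [  -0.05     0.80]
det(I−A) = (0.95)(0.80) − (-0.40)(-0.05) = 0.7400
adj(I−A) = [[0.80, 0.40], [0.05, 0.95]]
(I − A)⁻¹ = adj(I−A) / det(I−A) ≈
  [   1.0811     0.5405]
  [   0.0676     1.2838]
x = (I − A)⁻¹ d = adj(I−A)·d / det(I−A), with det(I−A) = 0.7400:
  x_1 = (0.80·180 + 0.40·270) / 0.7400 = 252.00 / 0.7400 ≈ 340.54
  x_2 = (0.05·180 + 0.95·270) / 0.7400 = 265.50 / 0.7400 ≈ 358.78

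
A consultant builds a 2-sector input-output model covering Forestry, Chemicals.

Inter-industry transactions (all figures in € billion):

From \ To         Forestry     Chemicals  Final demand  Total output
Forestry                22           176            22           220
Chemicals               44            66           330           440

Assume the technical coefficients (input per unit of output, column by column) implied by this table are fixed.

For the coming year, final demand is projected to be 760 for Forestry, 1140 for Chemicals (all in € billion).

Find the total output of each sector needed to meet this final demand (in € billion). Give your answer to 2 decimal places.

Technical coefficients a_ij = z_ij / X_j:
  a_11 = 22/220 = 0.10, a_21 = 44/220 = 0.20
  a_12 = 176/440 = 0.40, a_22 = 66/440 = 0.15
I − A =
  [   0.90    -0.40]
  [  -0.20     0.85]
det(I−A) = (0.90)(0.85) − (-0.40)(-0.20) = 0.6850
adj(I−A) = [[0.85, 0.40], [0.20, 0.90]]
(I − A)⁻¹ = adj(I−A) / det(I−A) ≈
  [   1.2409     0.5839]
  [   0.2920     1.3139]
x = (I − A)⁻¹ d = adj(I−A)·d / det(I−A), with det(I−A) = 0.6850:
  x_1 = (0.85·760 + 0.40·1140) / 0.6850 = 1102.00 / 0.6850 ≈ 1608.76
  x_2 = (0.20·760 + 0.90·1140) / 0.6850 = 1178.00 / 0.6850 ≈ 1719.71

x_1 = 1608.76, x_2 = 1719.71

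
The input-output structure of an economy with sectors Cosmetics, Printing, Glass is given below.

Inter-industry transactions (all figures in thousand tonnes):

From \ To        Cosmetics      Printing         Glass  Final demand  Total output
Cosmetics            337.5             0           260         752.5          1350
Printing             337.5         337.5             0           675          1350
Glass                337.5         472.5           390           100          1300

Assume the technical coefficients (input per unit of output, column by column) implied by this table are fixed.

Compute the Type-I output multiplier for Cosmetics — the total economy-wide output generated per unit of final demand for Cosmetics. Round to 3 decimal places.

m_1 = 2.878

Technical coefficients a_ij = z_ij / X_j:
  a_11 = 337.5/1350 = 0.25, a_21 = 337.5/1350 = 0.25, a_31 = 337.5/1350 = 0.25
  a_12 = 0/1350 = 0.00, a_22 = 337.5/1350 = 0.25, a_32 = 472.5/1350 = 0.35
  a_13 = 260/1300 = 0.20, a_23 = 0/1300 = 0.00, a_33 = 390/1300 = 0.30
I − A =
  [   0.75     0.00    -0.20]
  [  -0.25     0.75     0.00]
  [  -0.25    -0.35     0.70]
Cofactors of I−A, C_ij = (−1)^(i+j)·(minor ij) (rows/columns in the sector order above):
  C_11 = (0.75)(0.70) − (0.00)(-0.35) = 0.5250
  C_12 = −[(-0.25)(0.70) − (0.00)(-0.25)] = 0.1750
  C_13 = (-0.25)(-0.35) − (0.75)(-0.25) = 0.2750
  C_21 = −[(0.00)(0.70) − (-0.20)(-0.35)] = 0.0700
  C_22 = (0.75)(0.70) − (-0.20)(-0.25) = 0.4750
  C_23 = −[(0.75)(-0.35) − (0.00)(-0.25)] = 0.2625
  C_31 = (0.00)(0.00) − (-0.20)(0.75) = 0.1500
  C_32 = −[(0.75)(0.00) − (-0.20)(-0.25)] = 0.0500
  C_33 = (0.75)(0.75) − (0.00)(-0.25) = 0.5625
det(I−A) = Σ_j (I−A)_1j·C_1j = (0.75)(0.5250) + (0.00)(0.1750) + (-0.20)(0.2750) = 0.33875
adj(I−A) = Cᵀ =
  [ 0.5250   0.0700   0.1500]
  [ 0.1750   0.4750   0.0500]
  [ 0.2750   0.2625   0.5625]
(I − A)⁻¹ = adj(I−A) / det(I−A) ≈
  [   1.5498     0.2066     0.4428]
  [   0.5166     1.4022     0.1476]
  [   0.8118     0.7749     1.6605]
The output multiplier for sector j is the column-j sum of the Leontief inverse (I − A)⁻¹ = adj(I−A) / det(I−A).
Column 1 of adj(I−A): (0.5250, 0.1750, 0.2750); det(I−A) = 0.33875.
m_1 = (0.5250 + 0.1750 + 0.2750) / 0.33875 = 0.975 / 0.33875 ≈ 2.878.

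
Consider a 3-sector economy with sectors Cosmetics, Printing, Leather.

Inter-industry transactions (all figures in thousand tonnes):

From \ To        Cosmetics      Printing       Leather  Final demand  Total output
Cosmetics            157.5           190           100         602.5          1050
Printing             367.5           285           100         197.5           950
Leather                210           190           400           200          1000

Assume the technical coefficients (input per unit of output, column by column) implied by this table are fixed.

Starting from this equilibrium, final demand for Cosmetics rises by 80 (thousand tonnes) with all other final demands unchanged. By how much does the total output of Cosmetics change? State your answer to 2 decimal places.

Δx_1 = 117.22

Technical coefficients a_ij = z_ij / X_j:
  a_11 = 157.5/1050 = 0.15, a_21 = 367.5/1050 = 0.35, a_31 = 210/1050 = 0.20
  a_12 = 190/950 = 0.20, a_22 = 285/950 = 0.30, a_32 = 190/950 = 0.20
  a_13 = 100/1000 = 0.10, a_23 = 100/1000 = 0.10, a_33 = 400/1000 = 0.40
I − A =
  [   0.85    -0.20    -0.10]
  [  -0.35     0.70    -0.10]
  [  -0.20    -0.20     0.60]
Cofactors of I−A, C_ij = (−1)^(i+j)·(minor ij) (rows/columns in the sector order above):
  C_11 = (0.70)(0.60) − (-0.10)(-0.20) = 0.4000
  C_12 = −[(-0.35)(0.60) − (-0.10)(-0.20)] = 0.2300
  C_13 = (-0.35)(-0.20) − (0.70)(-0.20) = 0.2100
  C_21 = −[(-0.20)(0.60) − (-0.10)(-0.20)] = 0.1400
  C_22 = (0.85)(0.60) − (-0.10)(-0.20) = 0.4900
  C_23 = −[(0.85)(-0.20) − (-0.20)(-0.20)] = 0.2100
  C_31 = (-0.20)(-0.10) − (-0.10)(0.70) = 0.0900
  C_32 = −[(0.85)(-0.10) − (-0.10)(-0.35)] = 0.1200
  C_33 = (0.85)(0.70) − (-0.20)(-0.35) = 0.5250
det(I−A) = Σ_j (I−A)_1j·C_1j = (0.85)(0.4000) + (-0.20)(0.2300) + (-0.10)(0.2100) = 0.2730
adj(I−A) = Cᵀ =
  [ 0.4000   0.1400   0.0900]
  [ 0.2300   0.4900   0.1200]
  [ 0.2100   0.2100   0.5250]
(I − A)⁻¹ = adj(I−A) / det(I−A) ≈
  [   1.4652     0.5128     0.3297]
  [   0.8425     1.7949     0.4396]
  [   0.7692     0.7692     1.9231]
Δx = (I − A)⁻¹ Δd with Δd having +80 in the Cosmetics component and 0 elsewhere.
So Δx_1 = L_11 · (+80), where L_11 = adj(I−A)_11 / det(I−A) = 0.4000 / 0.2730.
Δx_1 = 0.4000 × (+80) / 0.2730 = 32.00 / 0.2730 ≈ 117.22.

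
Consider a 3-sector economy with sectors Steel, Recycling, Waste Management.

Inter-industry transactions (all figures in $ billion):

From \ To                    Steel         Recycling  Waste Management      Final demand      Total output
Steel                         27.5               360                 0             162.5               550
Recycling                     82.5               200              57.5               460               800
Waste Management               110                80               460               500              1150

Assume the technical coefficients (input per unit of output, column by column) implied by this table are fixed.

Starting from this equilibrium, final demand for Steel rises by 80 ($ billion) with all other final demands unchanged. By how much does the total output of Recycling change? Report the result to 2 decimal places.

Δx_R = 21.18

Technical coefficients a_ij = z_ij / X_j:
  a_SS = 27.5/550 = 0.05, a_RS = 82.5/550 = 0.15, a_WS = 110/550 = 0.20
  a_SR = 360/800 = 0.45, a_RR = 200/800 = 0.25, a_WR = 80/800 = 0.10
  a_SW = 0/1150 = 0.00, a_RW = 57.5/1150 = 0.05, a_WW = 460/1150 = 0.40
I − A =
  [   0.95    -0.45     0.00]
  [  -0.15     0.75    -0.05]
  [  -0.20    -0.10     0.60]
Cofactors of I−A, C_ij = (−1)^(i+j)·(minor ij) (rows/columns in the sector order above):
  C_11 = (0.75)(0.60) − (-0.05)(-0.10) = 0.4450
  C_12 = −[(-0.15)(0.60) − (-0.05)(-0.20)] = 0.1000
  C_13 = (-0.15)(-0.10) − (0.75)(-0.20) = 0.1650
  C_21 = −[(-0.45)(0.60) − (0.00)(-0.10)] = 0.2700
  C_22 = (0.95)(0.60) − (0.00)(-0.20) = 0.5700
  C_23 = −[(0.95)(-0.10) − (-0.45)(-0.20)] = 0.1850
  C_31 = (-0.45)(-0.05) − (0.00)(0.75) = 0.0225
  C_32 = −[(0.95)(-0.05) − (0.00)(-0.15)] = 0.0475
  C_33 = (0.95)(0.75) − (-0.45)(-0.15) = 0.6450
det(I−A) = Σ_j (I−A)_1j·C_1j = (0.95)(0.4450) + (-0.45)(0.1000) + (0.00)(0.1650) = 0.37775
adj(I−A) = Cᵀ =
  [ 0.4450   0.2700   0.0225]
  [ 0.1000   0.5700   0.0475]
  [ 0.1650   0.1850   0.6450]
(I − A)⁻¹ = adj(I−A) / det(I−A) ≈
  [   1.1780     0.7148     0.0596]
  [   0.2647     1.5089     0.1257]
  [   0.4368     0.4897     1.7075]
Δx = (I − A)⁻¹ Δd with Δd having +80 in the Steel component and 0 elsewhere.
So Δx_R = L_RS · (+80), where L_RS = adj(I−A)_RS / det(I−A) = 0.1000 / 0.37775.
Δx_R = 0.1000 × (+80) / 0.37775 = 8.00 / 0.37775 ≈ 21.18.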